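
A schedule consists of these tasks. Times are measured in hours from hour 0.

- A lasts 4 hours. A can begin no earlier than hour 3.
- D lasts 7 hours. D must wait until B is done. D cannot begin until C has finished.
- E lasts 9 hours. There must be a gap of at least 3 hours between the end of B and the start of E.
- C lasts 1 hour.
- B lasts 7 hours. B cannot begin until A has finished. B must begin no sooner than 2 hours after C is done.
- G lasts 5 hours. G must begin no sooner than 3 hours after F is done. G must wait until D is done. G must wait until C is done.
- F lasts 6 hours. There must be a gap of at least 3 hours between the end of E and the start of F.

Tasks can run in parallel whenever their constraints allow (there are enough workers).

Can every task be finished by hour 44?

Yes

C can start immediately at hour 0; it finishes at hour 1.
After its own release at hour 3, A can start at hour 3 and finishes at hour 7.
For B: A (finishes hour 7); C (finishes hour 1, plus 2-hour gap → hour 3). Taking the maximum gives a start of hour 7, and it finishes at 7 + 7 = hour 14.
E cannot begin until B (finishes hour 14, plus 3-hour gap → hour 17). It runs from hour 17 to 17 + 9 = hour 26.
F cannot begin until E (finishes hour 26, plus 3-hour gap → hour 29). It runs from hour 29 to 29 + 6 = hour 35.
D cannot start until B (finishes hour 14); C (finishes hour 1). The controlling bound is hour 14, so D finishes at 14 + 7 = hour 21.
G has to wait for F (finishes hour 35, plus 3-hour gap → hour 38); D (finishes hour 21); C (finishes hour 1). The latest of these is hour 38, so G runs hour 38 to 38 + 5 = hour 43.
Every task is finished by hour 43, which is no later than the deadline of 44, so the schedule is feasible.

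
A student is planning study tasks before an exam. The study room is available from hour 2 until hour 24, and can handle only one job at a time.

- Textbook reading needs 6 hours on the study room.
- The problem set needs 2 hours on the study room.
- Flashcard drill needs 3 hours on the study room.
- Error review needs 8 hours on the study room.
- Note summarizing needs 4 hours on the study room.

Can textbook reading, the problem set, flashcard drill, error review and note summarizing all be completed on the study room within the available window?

No

The study room window is 24 − 2 = 22 hours.
Running back to back, the jobs need 6 + 2 + 3 + 8 + 4 = 23 hours on the study room.
Since 23 > 22, they cannot all fit.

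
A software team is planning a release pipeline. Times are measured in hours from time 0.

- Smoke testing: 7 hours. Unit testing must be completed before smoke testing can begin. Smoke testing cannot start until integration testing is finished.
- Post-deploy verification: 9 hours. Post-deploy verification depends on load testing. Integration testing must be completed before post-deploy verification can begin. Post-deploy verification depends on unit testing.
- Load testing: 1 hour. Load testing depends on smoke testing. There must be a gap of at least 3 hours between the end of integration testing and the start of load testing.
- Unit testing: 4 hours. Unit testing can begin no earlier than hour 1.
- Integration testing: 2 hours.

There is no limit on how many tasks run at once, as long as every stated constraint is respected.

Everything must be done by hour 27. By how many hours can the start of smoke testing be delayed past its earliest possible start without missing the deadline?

5

Nothing blocks integration testing, so it runs from hour 0 to hour 2.
After its own release at hour 1, unit testing can start at hour 1 and finishes at hour 5.
Smoke testing cannot start until unit testing (finishes hour 5); integration testing (finishes hour 2). The controlling bound is hour 5, so smoke testing finishes at 5 + 7 = hour 12.

Working backward from the deadline:
Post-deploy verification must finish by hour 27; it takes 9 hours, so it must start by 27 − 9 = hour 18.
Load testing feeds into post-deploy verification (must start by hour 18); so load testing must finish by hour 18 and therefore start by hour 17.
Smoke testing has to be done before load testing (must start by hour 17). That means finishing by hour 17, i.e. starting by 17 − 7 = hour 10.
So smoke testing can start as early as hour 5 and as late as hour 10, giving 10 − 5 = 5 hours of slack.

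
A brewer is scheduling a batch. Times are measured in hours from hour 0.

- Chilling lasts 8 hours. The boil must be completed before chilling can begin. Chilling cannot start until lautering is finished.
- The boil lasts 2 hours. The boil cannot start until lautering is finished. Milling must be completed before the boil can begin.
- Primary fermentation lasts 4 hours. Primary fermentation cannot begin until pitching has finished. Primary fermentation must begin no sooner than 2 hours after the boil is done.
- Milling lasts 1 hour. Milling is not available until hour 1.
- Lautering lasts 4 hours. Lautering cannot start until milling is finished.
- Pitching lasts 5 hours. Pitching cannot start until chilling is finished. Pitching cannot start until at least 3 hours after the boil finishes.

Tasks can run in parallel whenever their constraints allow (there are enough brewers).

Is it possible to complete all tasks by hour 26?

After its own release at hour 1, milling can start at hour 1 and finishes at hour 2.
Lautering cannot begin until milling (finishes hour 2). It runs from hour 2 to 2 + 4 = hour 6.
The boil needs all of lautering (finishes hour 6); milling (finishes hour 2). That puts its earliest start at hour 6; it finishes at 6 + 2 = hour 8.
For chilling: the boil (finishes hour 8); lautering (finishes hour 6). Taking the maximum gives a start of hour 8, and it finishes at 8 + 8 = hour 16.
Pitching has to wait for chilling (finishes hour 16); the boil (finishes hour 8, plus 3-hour gap → hour 11). The latest of these is hour 16, so pitching runs hour 16 to 16 + 5 = hour 21.
Primary fermentation has to wait for pitching (finishes hour 21); the boil (finishes hour 8, plus 2-hour gap → hour 10). The latest of these is hour 21, so primary fermentation runs hour 21 to 21 + 4 = hour 25.
Every task is finished by hour 25, which is no later than the deadline of 26, so the schedule is feasible.

Yes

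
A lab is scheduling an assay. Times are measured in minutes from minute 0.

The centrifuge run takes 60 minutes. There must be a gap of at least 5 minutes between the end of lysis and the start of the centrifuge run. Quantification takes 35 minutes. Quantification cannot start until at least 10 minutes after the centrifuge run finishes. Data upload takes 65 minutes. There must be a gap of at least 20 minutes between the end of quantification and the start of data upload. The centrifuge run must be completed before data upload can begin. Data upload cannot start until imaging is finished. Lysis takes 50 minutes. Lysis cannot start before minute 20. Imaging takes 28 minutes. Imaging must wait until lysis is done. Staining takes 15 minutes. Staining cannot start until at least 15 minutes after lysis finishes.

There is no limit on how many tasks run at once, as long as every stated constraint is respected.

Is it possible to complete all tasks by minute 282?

Yes

Lysis cannot begin until its own release at minute 20. It runs from minute 20 to 20 + 50 = minute 70.
Imaging cannot begin until lysis (finishes minute 70). It runs from minute 70 to 70 + 28 = minute 98.
After lysis (finishes minute 70, plus 15-minute gap → minute 85), staining can start at minute 85 and finishes at minute 100.
The centrifuge run cannot begin until lysis (finishes minute 70, plus 5-minute gap → minute 75). It runs from minute 75 to 75 + 60 = minute 135.
After the centrifuge run (finishes minute 135, plus 10-minute gap → minute 145), quantification can start at minute 145 and finishes at minute 180.
Data upload cannot start until quantification (finishes minute 180, plus 20-minute gap → minute 200); the centrifuge run (finishes minute 135); imaging (finishes minute 98). The controlling bound is minute 200, so data upload finishes at 200 + 65 = minute 265.
Every task is finished by minute 265, which is no later than the deadline of 282, so the schedule is feasible.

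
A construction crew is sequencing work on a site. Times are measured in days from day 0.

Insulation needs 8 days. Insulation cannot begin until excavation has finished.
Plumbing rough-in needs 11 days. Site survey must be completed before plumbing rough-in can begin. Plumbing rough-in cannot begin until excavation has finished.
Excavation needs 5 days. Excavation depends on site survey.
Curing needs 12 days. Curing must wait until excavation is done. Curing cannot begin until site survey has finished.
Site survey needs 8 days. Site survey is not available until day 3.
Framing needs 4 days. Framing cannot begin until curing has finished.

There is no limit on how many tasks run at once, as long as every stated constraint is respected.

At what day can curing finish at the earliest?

28

Site survey waits on its own release at day 3, so it starts at day 3 and finishes at 3 + 8 = day 11.
Excavation waits on site survey (finishes day 11), so it starts at day 11 and finishes at 11 + 5 = day 16.
For curing: excavation (finishes day 16); site survey (finishes day 11). Taking the maximum gives a start of day 16, and it finishes at 16 + 12 = day 28.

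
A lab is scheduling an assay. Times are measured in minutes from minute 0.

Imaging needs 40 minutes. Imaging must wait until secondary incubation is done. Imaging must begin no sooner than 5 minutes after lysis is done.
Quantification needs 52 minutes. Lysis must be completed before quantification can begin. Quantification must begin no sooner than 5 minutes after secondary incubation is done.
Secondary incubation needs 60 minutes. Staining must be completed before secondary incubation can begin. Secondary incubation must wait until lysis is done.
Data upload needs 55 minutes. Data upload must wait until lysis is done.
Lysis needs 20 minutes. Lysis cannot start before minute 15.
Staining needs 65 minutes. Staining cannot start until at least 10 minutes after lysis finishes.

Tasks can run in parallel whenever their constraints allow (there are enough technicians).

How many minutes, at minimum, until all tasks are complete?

227

Lysis cannot begin until its own release at minute 15. It runs from minute 15 to 15 + 20 = minute 35.
Data upload waits on lysis (finishes minute 35), so it starts at minute 35 and finishes at 35 + 55 = minute 90.
Staining waits on lysis (finishes minute 35, plus 10-minute gap → minute 45), so it starts at minute 45 and finishes at 45 + 65 = minute 110.
Secondary incubation has to wait for staining (finishes minute 110); lysis (finishes minute 35). The latest of these is minute 110, so secondary incubation runs minute 110 to 110 + 60 = minute 170.
For quantification: lysis (finishes minute 35); secondary incubation (finishes minute 170, plus 5-minute gap → minute 175). Taking the maximum gives a start of minute 175, and it finishes at 175 + 52 = minute 227.
Imaging needs all of secondary incubation (finishes minute 170); lysis (finishes minute 35, plus 5-minute gap → minute 40). That puts its earliest start at minute 170; it finishes at 170 + 40 = minute 210.
All tasks are finished once the last one completes. Finish times: Lysis at 35, Staining at 110, Secondary incubation at 170, Imaging at 210, Quantification at 227, Data upload at 90. The latest is minute 227.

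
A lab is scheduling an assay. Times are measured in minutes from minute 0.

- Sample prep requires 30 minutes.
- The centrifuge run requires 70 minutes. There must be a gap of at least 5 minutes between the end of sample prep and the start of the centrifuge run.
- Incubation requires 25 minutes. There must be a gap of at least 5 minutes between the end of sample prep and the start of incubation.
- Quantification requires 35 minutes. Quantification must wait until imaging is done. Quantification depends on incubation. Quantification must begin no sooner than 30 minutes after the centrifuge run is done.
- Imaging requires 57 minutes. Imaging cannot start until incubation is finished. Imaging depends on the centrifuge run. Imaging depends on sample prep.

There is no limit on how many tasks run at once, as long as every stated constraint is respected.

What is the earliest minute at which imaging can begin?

105

Sample prep can start immediately at minute 0; it finishes at minute 30.
The centrifuge run cannot begin until sample prep (finishes minute 30, plus 5-minute gap → minute 35). It runs from minute 35 to 35 + 70 = minute 105.
Incubation waits on sample prep (finishes minute 30, plus 5-minute gap → minute 35), so it starts at minute 35 and finishes at 35 + 25 = minute 60.
Imaging waits on incubation (finishes minute 60); the centrifuge run (finishes minute 105); sample prep (finishes minute 30). The latest of these is minute 105, which is the earliest imaging can start.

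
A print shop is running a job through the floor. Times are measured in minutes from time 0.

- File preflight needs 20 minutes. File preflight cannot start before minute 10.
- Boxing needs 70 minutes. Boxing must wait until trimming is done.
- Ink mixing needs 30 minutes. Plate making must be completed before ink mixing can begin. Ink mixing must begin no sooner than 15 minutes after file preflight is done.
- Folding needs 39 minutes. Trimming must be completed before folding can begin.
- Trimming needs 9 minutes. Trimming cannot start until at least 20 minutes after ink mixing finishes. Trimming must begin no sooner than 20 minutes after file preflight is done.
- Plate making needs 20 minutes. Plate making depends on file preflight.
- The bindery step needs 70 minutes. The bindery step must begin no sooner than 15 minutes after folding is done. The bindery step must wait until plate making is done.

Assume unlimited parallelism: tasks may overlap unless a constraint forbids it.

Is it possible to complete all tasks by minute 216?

After its own release at minute 10, file preflight can start at minute 10 and finishes at minute 30.
Plate making waits on file preflight (finishes minute 30), so it starts at minute 30 and finishes at 30 + 20 = minute 50.
Ink mixing has to wait for plate making (finishes minute 50); file preflight (finishes minute 30, plus 15-minute gap → minute 45). The latest of these is minute 50, so ink mixing runs minute 50 to 50 + 30 = minute 80.
Trimming cannot start until ink mixing (finishes minute 80, plus 20-minute gap → minute 100); file preflight (finishes minute 30, plus 20-minute gap → minute 50). The controlling bound is minute 100, so trimming finishes at 100 + 9 = minute 109.
Boxing waits on trimming (finishes minute 109), so it starts at minute 109 and finishes at 109 + 70 = minute 179.
Folding waits on trimming (finishes minute 109), so it starts at minute 109 and finishes at 109 + 39 = minute 148.
The bindery step cannot start until folding (finishes minute 148, plus 15-minute gap → minute 163); plate making (finishes minute 50). The controlling bound is minute 163, so the bindery step finishes at 163 + 70 = minute 233.
The earliest everything can be done is minute 233, which is after the deadline of 216, so it is not possible.

No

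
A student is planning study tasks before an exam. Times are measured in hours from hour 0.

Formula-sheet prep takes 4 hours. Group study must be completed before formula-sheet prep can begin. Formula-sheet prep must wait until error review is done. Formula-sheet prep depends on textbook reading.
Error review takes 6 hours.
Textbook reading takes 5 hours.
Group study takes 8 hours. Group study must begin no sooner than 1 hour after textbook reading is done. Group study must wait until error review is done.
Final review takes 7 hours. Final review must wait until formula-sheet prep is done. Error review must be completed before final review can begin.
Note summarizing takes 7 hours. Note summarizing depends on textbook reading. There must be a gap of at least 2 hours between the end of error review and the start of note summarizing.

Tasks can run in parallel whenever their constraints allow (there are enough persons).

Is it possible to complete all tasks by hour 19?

Nothing blocks error review, so it runs from hour 0 to hour 6.
Textbook reading has no prerequisites, so it starts at hour 0 and finishes at hour 5.
Note summarizing cannot start until textbook reading (finishes hour 5); error review (finishes hour 6, plus 2-hour gap → hour 8). The controlling bound is hour 8, so note summarizing finishes at 8 + 7 = hour 15.
Group study cannot start until textbook reading (finishes hour 5, plus 1-hour gap → hour 6); error review (finishes hour 6). The controlling bound is hour 6, so group study finishes at 6 + 8 = hour 14.
For formula-sheet prep: group study (finishes hour 14); error review (finishes hour 6); textbook reading (finishes hour 5). Taking the maximum gives a start of hour 14, and it finishes at 14 + 4 = hour 18.
Final review has to wait for formula-sheet prep (finishes hour 18); error review (finishes hour 6). The latest of these is hour 18, so final review runs hour 18 to 18 + 7 = hour 25.
The earliest everything can be done is hour 25, which is after the deadline of 19, so it is not possible.

No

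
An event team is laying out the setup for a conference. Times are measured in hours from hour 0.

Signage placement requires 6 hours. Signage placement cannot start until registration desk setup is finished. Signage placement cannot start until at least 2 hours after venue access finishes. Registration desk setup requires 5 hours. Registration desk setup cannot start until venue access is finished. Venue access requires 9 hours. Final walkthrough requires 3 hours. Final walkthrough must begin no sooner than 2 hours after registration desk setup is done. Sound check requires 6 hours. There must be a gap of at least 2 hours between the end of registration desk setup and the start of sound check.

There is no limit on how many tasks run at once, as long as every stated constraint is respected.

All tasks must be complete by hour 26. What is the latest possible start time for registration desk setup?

To finish by hour 26, signage placement (duration 6) must start no later than hour 20.
Sound check has no dependents, so it just needs to finish by hour 26. Starting by 26 − 6 = hour 20 achieves that.
To finish by hour 26, final walkthrough (duration 3) must start no later than hour 23.
For registration desk setup: signage placement (must start by hour 20); sound check (must start by hour 20, minus 2-hour gap → hour 18); final walkthrough (must start by hour 23, minus 2-hour gap → hour 21). The most restrictive is hour 18; with a 5-hour duration, registration desk setup must start by hour 13.

13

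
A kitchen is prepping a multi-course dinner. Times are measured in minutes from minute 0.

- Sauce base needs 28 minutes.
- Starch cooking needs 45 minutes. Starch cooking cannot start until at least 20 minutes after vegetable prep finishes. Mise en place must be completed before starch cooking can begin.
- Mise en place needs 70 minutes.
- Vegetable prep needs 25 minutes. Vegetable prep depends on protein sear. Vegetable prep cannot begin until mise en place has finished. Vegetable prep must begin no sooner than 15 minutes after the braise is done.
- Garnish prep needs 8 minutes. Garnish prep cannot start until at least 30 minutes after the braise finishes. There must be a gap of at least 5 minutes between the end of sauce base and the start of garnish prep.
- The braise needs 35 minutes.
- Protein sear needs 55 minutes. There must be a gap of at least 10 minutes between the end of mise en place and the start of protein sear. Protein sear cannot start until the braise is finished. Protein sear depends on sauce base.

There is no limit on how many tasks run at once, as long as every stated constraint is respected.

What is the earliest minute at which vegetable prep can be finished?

160

The braise can start immediately at minute 0; it finishes at minute 35.
Sauce base has no prerequisites, so it starts at minute 0 and finishes at minute 28.
Nothing blocks mise en place, so it runs from minute 0 to minute 70.
Protein sear cannot start until mise en place (finishes minute 70, plus 10-minute gap → minute 80); the braise (finishes minute 35); sauce base (finishes minute 28). The controlling bound is minute 80, so protein sear finishes at 80 + 55 = minute 135.
Vegetable prep has to wait for protein sear (finishes minute 135); mise en place (finishes minute 70); the braise (finishes minute 35, plus 15-minute gap → minute 50). The latest of these is minute 135, so vegetable prep runs minute 135 to 135 + 25 = minute 160.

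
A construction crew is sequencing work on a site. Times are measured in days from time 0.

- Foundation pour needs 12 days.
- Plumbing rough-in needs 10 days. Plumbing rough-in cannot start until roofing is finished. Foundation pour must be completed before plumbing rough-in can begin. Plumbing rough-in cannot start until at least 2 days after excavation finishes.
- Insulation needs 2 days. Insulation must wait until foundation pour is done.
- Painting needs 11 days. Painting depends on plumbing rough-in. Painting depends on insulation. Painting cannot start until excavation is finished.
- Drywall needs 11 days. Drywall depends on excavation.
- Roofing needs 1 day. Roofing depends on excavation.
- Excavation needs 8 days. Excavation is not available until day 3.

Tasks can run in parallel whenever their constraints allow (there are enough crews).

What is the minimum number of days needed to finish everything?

Foundation pour has no prerequisites, so it starts at day 0 and finishes at day 12.
Insulation cannot begin until foundation pour (finishes day 12). It runs from day 12 to 12 + 2 = day 14.
Excavation waits on its own release at day 3, so it starts at day 3 and finishes at 3 + 8 = day 11.
After excavation (finishes day 11), drywall can start at day 11 and finishes at day 22.
Roofing cannot begin until excavation (finishes day 11). It runs from day 11 to 11 + 1 = day 12.
Plumbing rough-in cannot start until roofing (finishes day 12); foundation pour (finishes day 12); excavation (finishes day 11, plus 2-day gap → day 13). The controlling bound is day 13, so plumbing rough-in finishes at 13 + 10 = day 23.
Painting cannot start until plumbing rough-in (finishes day 23); insulation (finishes day 14); excavation (finishes day 11). The controlling bound is day 23, so painting finishes at 23 + 11 = day 34.
All tasks are finished once the last one completes. Finish times: Excavation at 11, Foundation pour at 12, Roofing at 12, Plumbing rough-in at 23, Insulation at 14, Drywall at 22, Painting at 34. The latest is day 34.

34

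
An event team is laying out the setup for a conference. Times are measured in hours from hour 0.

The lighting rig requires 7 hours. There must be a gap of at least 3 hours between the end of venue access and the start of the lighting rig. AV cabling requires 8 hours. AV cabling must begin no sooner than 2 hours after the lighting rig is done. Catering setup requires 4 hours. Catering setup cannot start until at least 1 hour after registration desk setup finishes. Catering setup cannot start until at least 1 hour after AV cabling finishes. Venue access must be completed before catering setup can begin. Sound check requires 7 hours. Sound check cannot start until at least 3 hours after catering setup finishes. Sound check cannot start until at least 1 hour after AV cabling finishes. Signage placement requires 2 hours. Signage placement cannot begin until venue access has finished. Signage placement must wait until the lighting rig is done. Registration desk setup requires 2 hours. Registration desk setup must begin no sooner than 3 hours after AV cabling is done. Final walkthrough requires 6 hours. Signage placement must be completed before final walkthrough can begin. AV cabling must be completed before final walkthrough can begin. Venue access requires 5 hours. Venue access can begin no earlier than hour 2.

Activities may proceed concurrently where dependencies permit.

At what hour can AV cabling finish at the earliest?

Venue access cannot begin until its own release at hour 2. It runs from hour 2 to 2 + 5 = hour 7.
After venue access (finishes hour 7, plus 3-hour gap → hour 10), the lighting rig can start at hour 10 and finishes at hour 17.
AV cabling waits on the lighting rig (finishes hour 17, plus 2-hour gap → hour 19), so it starts at hour 19 and finishes at 19 + 8 = hour 27.

27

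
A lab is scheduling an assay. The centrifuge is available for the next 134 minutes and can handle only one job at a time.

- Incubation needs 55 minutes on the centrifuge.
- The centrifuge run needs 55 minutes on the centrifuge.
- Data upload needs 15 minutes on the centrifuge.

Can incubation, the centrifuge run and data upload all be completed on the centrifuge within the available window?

Running back to back, the jobs need 55 + 55 + 15 = 125 minutes on the centrifuge.
Since 125 ≤ 134, they fit within the window.

Yes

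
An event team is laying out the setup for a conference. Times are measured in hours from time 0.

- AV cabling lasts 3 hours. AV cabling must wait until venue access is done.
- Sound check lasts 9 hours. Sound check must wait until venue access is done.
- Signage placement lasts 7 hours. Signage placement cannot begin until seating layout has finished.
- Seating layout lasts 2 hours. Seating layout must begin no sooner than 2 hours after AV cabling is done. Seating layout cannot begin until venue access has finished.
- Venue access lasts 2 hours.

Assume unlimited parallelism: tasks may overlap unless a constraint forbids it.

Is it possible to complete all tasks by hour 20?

Yes

Venue access can start immediately at hour 0; it finishes at hour 2.
After venue access (finishes hour 2), sound check can start at hour 2 and finishes at hour 11.
After venue access (finishes hour 2), AV cabling can start at hour 2 and finishes at hour 5.
Seating layout cannot start until AV cabling (finishes hour 5, plus 2-hour gap → hour 7); venue access (finishes hour 2). The controlling bound is hour 7, so seating layout finishes at 7 + 2 = hour 9.
After seating layout (finishes hour 9), signage placement can start at hour 9 and finishes at hour 16.
Every task is finished by hour 16, which is no later than the deadline of 20, so the schedule is feasible.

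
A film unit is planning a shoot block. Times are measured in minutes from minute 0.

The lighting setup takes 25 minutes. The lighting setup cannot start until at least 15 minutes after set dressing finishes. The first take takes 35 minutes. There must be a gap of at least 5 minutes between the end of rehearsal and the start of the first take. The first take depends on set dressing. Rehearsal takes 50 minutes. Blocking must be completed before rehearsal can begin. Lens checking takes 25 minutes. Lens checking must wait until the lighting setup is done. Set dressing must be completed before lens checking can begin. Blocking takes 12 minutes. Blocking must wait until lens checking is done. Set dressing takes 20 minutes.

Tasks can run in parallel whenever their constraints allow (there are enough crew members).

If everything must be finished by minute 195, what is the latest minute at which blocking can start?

93

To finish by minute 195, the first take (duration 35) must start no later than minute 160.
Rehearsal has to be done before the first take (must start by minute 160, minus 5-minute gap → minute 155). That means finishing by minute 155, i.e. starting by 155 − 50 = minute 105.
Blocking has to be done before rehearsal (must start by minute 105). That means finishing by minute 105, i.e. starting by 105 − 12 = minute 93.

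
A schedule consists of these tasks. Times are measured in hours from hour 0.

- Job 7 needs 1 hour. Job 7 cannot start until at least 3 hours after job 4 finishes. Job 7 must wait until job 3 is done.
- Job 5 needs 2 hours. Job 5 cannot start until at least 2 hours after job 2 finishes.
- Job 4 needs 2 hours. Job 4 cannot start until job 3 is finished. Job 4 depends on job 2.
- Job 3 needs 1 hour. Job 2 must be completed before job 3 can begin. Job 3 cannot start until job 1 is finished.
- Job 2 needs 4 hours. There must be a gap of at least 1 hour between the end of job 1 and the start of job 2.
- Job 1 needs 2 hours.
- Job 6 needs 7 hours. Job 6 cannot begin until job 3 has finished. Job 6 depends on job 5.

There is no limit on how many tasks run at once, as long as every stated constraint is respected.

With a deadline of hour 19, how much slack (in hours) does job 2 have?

Job 1 has no prerequisites, so it starts at hour 0 and finishes at hour 2.
After job 1 (finishes hour 2, plus 1-hour gap → hour 3), job 2 can start at hour 3 and finishes at hour 7.

Working backward from the deadline:
Job 7 must finish by hour 19; it takes 1 hour, so it must start by 19 − 1 = hour 18.
Job 4 must finish before job 7 (must start by hour 18, minus 3-hour gap → hour 15). With a 2-hour duration, job 4 must start by 15 − 2 = hour 13.
Job 6 has no dependents, so it just needs to finish by hour 19. Starting by 19 − 7 = hour 12 achieves that.
Job 3 has several dependents: job 4 (must start by hour 13); job 6 (must start by hour 12); job 7 (must start by hour 18). The earliest of those limits is hour 12, so job 3 must start by 12 − 1 = hour 11.
Job 5 has to be done before job 6 (must start by hour 12). That means finishing by hour 12, i.e. starting by 12 − 2 = hour 10.
Job 2 must finish in time for job 3 (must start by hour 11); job 4 (must start by hour 13); job 5 (must start by hour 10, minus 2-hour gap → hour 8). The tightest is hour 8, so job 2 must start by 8 − 4 = hour 4.
So job 2 can start as early as hour 3 and as late as hour 4, giving 4 − 3 = 1 hour of slack.

1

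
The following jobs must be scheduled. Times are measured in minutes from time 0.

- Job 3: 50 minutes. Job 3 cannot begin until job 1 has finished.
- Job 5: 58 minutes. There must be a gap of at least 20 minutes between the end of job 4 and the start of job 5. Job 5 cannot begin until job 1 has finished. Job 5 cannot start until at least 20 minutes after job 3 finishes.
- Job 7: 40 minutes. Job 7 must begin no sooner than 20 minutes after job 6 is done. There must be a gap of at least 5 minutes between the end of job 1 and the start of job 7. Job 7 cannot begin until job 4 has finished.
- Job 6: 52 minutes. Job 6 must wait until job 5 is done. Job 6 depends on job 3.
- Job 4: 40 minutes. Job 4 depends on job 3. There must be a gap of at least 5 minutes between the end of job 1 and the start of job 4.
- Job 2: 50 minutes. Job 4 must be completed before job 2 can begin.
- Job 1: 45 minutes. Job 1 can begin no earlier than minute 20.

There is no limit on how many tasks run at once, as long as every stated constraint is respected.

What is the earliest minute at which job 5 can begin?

175

After its own release at minute 20, job 1 can start at minute 20 and finishes at minute 65.
Job 3 cannot begin until job 1 (finishes minute 65). It runs from minute 65 to 65 + 50 = minute 115.
Job 4 cannot start until job 3 (finishes minute 115); job 1 (finishes minute 65, plus 5-minute gap → minute 70). The controlling bound is minute 115, so job 4 finishes at 115 + 40 = minute 155.
Job 5 waits on job 4 (finishes minute 155, plus 20-minute gap → minute 175); job 1 (finishes minute 65); job 3 (finishes minute 115, plus 20-minute gap → minute 135). The latest of these is minute 175, which is the earliest job 5 can start.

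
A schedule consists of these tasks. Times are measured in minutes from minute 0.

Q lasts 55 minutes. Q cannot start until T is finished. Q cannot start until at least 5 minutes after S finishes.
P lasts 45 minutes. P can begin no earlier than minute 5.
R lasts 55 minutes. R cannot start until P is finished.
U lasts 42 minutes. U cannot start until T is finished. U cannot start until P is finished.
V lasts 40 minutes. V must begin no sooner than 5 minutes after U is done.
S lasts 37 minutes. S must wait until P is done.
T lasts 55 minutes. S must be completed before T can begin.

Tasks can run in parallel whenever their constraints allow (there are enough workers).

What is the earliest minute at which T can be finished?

142

P waits on its own release at minute 5, so it starts at minute 5 and finishes at 5 + 45 = minute 50.
S cannot begin until P (finishes minute 50). It runs from minute 50 to 50 + 37 = minute 87.
T cannot begin until S (finishes minute 87). It runs from minute 87 to 87 + 55 = minute 142.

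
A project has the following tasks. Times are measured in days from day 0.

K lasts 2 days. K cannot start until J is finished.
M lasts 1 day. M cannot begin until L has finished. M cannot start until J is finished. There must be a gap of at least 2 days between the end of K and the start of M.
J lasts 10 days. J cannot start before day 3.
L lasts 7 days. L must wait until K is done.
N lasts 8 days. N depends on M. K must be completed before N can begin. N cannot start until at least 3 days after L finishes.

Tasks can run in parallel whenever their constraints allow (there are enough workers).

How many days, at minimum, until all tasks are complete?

33

After its own release at day 3, J can start at day 3 and finishes at day 13.
K cannot begin until J (finishes day 13). It runs from day 13 to 13 + 2 = day 15.
After K (finishes day 15), L can start at day 15 and finishes at day 22.
M cannot start until L (finishes day 22); J (finishes day 13); K (finishes day 15, plus 2-day gap → day 17). The controlling bound is day 22, so M finishes at 22 + 1 = day 23.
N cannot start until M (finishes day 23); K (finishes day 15); L (finishes day 22, plus 3-day gap → day 25). The controlling bound is day 25, so N finishes at 25 + 8 = day 33.
All tasks are finished once the last one completes. Finish times: J at 13, K at 15, L at 22, M at 23, N at 33. The latest is day 33.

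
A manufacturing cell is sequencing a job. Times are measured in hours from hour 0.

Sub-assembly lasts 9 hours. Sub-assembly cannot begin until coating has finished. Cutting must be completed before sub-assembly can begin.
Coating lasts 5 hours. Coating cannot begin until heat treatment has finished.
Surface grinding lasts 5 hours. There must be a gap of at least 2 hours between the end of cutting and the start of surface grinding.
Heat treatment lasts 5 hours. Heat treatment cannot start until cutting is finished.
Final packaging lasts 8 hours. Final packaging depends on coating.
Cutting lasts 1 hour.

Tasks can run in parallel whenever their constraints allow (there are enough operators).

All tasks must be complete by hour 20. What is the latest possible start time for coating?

Sub-assembly has no dependents, so it just needs to finish by hour 20. Starting by 20 − 9 = hour 11 achieves that.
Final packaging has no dependents, so it just needs to finish by hour 20. Starting by 20 − 8 = hour 12 achieves that.
Coating feeds sub-assembly (must start by hour 11); final packaging (must start by hour 12). Taking the minimum, coating must finish by hour 11 and start by 11 − 5 = hour 6.

6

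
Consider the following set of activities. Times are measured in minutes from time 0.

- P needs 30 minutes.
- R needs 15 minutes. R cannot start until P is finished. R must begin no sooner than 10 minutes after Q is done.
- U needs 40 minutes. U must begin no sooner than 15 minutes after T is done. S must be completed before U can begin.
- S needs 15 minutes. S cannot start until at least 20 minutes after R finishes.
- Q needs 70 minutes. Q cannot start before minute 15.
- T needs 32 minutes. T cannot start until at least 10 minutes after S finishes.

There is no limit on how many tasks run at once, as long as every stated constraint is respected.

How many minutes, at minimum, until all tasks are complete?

Q waits on its own release at minute 15, so it starts at minute 15 and finishes at 15 + 70 = minute 85.
P has no prerequisites, so it starts at minute 0 and finishes at minute 30.
R needs all of P (finishes minute 30); Q (finishes minute 85, plus 10-minute gap → minute 95). That puts its earliest start at minute 95; it finishes at 95 + 15 = minute 110.
After R (finishes minute 110, plus 20-minute gap → minute 130), S can start at minute 130 and finishes at minute 145.
T cannot begin until S (finishes minute 145, plus 10-minute gap → minute 155). It runs from minute 155 to 155 + 32 = minute 187.
U has to wait for T (finishes minute 187, plus 15-minute gap → minute 202); S (finishes minute 145). The latest of these is minute 202, so U runs minute 202 to 202 + 40 = minute 242.
All tasks are finished once the last one completes. Finish times: P at 30, Q at 85, R at 110, S at 145, T at 187, U at 242. The latest is minute 242.

242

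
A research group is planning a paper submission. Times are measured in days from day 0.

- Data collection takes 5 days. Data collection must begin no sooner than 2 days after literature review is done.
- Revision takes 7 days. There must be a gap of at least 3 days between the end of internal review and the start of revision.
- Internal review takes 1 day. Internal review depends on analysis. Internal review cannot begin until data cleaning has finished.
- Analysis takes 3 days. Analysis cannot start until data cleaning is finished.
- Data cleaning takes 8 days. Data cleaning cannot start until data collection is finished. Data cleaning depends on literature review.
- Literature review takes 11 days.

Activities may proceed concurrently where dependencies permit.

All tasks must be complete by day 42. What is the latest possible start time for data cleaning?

20

To finish by day 42, revision (duration 7) must start no later than day 35.
Internal review has to be done before revision (must start by day 35, minus 3-day gap → day 32). That means finishing by day 32, i.e. starting by 32 − 1 = day 31.
Since internal review (must start by day 31) depends on it, analysis must finish by day 31. Backing off its 3-day duration gives a latest start of day 28.
Data cleaning has several dependents: analysis (must start by day 28); internal review (must start by day 31). The earliest of those limits is day 28, so data cleaning must start by 28 − 8 = day 20.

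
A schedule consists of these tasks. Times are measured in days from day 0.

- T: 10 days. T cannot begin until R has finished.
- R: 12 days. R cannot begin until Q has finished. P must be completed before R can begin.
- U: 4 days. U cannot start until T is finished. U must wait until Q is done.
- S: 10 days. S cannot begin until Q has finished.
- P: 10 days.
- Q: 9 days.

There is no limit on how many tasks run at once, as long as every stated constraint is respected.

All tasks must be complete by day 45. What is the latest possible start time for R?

To finish by day 45, U (duration 4) must start no later than day 41.
T feeds into U (must start by day 41); so T must finish by day 41 and therefore start by day 31.
R feeds into T (must start by day 31); so R must finish by day 31 and therefore start by day 19.

19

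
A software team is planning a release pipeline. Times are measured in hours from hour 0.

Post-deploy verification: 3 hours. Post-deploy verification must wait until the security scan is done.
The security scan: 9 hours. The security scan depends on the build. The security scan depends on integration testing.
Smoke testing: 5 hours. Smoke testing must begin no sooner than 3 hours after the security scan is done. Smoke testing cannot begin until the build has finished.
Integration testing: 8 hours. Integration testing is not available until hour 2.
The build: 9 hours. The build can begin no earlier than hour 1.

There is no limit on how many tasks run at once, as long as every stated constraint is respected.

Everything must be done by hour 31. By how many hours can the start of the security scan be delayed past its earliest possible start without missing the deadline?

After its own release at hour 2, integration testing can start at hour 2 and finishes at hour 10.
The build cannot begin until its own release at hour 1. It runs from hour 1 to 1 + 9 = hour 10.
For the security scan: the build (finishes hour 10); integration testing (finishes hour 10). Taking the maximum gives a start of hour 10, and it finishes at 10 + 9 = hour 19.

Working backward from the deadline:
Smoke testing has no dependents, so it just needs to finish by hour 31. Starting by 31 − 5 = hour 26 achieves that.
Post-deploy verification has no dependents, so it just needs to finish by hour 31. Starting by 31 − 3 = hour 28 achieves that.
For the security scan: smoke testing (must start by hour 26, minus 3-hour gap → hour 23); post-deploy verification (must start by hour 28). The most restrictive is hour 23; with a 9-hour duration, the security scan must start by hour 14.
So the security scan can start as early as hour 10 and as late as hour 14, giving 14 − 10 = 4 hours of slack.

4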